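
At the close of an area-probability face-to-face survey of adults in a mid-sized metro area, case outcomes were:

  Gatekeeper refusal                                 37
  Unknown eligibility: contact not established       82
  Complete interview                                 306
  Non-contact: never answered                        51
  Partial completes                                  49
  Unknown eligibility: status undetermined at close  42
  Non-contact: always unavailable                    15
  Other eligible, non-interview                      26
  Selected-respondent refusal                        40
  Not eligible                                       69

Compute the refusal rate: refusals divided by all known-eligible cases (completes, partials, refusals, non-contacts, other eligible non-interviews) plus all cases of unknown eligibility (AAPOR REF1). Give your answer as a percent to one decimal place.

Refusals = 37 + 40 = 77
Non-contacts = 51 + 15 = 66
Unknown eligibility = 82 + 42 = 124
Num: 77
Base: 306 + 49 + 77 + 66 + 26 + 124 = 648
REF1 = 77 / 648 = 0.1188

11.9%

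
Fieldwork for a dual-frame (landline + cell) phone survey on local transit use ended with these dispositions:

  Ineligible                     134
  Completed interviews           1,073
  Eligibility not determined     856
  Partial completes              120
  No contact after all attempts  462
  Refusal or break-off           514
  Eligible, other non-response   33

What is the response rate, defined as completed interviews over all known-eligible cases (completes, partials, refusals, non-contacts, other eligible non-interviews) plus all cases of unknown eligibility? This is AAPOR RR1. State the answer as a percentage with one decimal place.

35.1%

Top = 1073
Base = 1073 + 120 + 514 + 462 + 33 + 856 = 3058
RR1 = 1073 / 3058 = 0.3509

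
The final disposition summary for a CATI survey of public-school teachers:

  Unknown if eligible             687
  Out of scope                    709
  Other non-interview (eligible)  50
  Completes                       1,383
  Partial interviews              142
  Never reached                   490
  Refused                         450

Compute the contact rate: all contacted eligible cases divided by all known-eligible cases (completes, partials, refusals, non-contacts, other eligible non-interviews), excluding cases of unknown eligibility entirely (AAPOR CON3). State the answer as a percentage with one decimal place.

80.5%

Num = 1383 + 142 + 450 + 50 = 2025
Base = 1383 + 142 + 450 + 490 + 50 = 2515
CON3 = 2025 / 2515 = 0.8052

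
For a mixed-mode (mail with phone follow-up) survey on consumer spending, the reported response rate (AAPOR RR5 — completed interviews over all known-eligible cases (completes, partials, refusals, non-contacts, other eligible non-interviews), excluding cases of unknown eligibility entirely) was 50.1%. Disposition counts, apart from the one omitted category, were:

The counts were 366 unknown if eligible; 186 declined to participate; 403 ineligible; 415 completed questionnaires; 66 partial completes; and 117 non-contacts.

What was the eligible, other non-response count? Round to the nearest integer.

44

RR5 = 415 / D = 0.501
D = 415 / 0.501 = 828.3
Other denominator terms total 784
eligible, other non-response = 828.3 − 784 ≈ 44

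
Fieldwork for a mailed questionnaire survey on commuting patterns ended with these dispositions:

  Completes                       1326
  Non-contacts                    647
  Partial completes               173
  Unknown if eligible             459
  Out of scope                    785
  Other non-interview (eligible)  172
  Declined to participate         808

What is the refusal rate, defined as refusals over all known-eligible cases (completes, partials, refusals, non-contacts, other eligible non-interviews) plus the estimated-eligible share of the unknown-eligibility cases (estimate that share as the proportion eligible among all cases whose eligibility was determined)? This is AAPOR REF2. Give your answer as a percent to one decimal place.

23.1%

Num → 808
Known eligible → 1326 + 173 + 808 + 647 + 172 = 3126
e = 3126 / (3126 + 785) = 3126 / 3911 = 0.7993
Estimated eligible among unknowns → 0.7993 × 459 = 366.88
Denom → 3126 + 366.88 = 3492.88
REF2 = 808 / 3492.88 = 0.2313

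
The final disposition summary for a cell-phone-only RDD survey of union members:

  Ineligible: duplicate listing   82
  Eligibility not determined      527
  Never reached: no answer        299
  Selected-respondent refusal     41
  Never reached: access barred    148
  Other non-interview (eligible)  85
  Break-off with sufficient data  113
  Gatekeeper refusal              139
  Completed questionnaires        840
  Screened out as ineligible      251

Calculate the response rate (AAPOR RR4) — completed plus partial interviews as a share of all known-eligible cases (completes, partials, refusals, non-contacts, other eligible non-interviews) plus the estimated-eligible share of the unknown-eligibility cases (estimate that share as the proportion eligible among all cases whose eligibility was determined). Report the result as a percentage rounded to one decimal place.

Refusal or break-off = 139 + 41 = 180
Non-contacts = 299 + 148 = 447
Not eligible = 251 + 82 = 333
Num: 840 + 113 = 953
Known eligible: 840 + 113 + 180 + 447 + 85 = 1665
e = 1665 / (1665 + 333) = 1665 / 1998 = 0.8333
Estimated eligible among unknowns: 0.8333 × 527 = 439.15
Denom: 1665 + 439.15 = 2104.15
RR4 = 953 / 2104.15 = 0.4529

45.3%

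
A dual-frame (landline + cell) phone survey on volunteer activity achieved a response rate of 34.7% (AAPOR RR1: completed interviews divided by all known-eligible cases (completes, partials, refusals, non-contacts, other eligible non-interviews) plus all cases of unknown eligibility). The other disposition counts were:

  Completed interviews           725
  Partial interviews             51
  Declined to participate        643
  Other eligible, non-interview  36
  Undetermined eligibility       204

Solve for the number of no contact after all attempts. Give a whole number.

430

RR1 = 725 / D = 0.347
D = 725 / 0.347 = 2089.3
Rest of base = 1659
no contact after all attempts = 2089.3 − 1659 ≈ 430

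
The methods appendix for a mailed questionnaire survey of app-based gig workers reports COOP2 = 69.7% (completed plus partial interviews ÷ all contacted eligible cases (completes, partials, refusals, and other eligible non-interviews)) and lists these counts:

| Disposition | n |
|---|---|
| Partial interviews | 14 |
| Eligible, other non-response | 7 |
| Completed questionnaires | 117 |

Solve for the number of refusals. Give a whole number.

Num → 117 + 14 = 131
COOP2 = 131 / D = 0.697
D = 131 / 0.697 = 187.9
Remaining denominator categories sum to 138
refusals = 187.9 − 138 ≈ 50

50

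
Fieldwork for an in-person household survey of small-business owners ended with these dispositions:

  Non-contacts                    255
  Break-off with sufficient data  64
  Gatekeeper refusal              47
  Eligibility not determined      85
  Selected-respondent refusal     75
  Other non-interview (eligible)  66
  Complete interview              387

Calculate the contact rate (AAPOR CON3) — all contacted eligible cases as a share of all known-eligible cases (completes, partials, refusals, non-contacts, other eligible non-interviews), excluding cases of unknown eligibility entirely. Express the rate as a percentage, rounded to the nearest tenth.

Refusals = 47 + 75 = 122
Num = 387 + 64 + 122 + 66 = 639
Denom = 387 + 64 + 122 + 255 + 66 = 894
CON3 = 639 / 894 = 0.7148

71.5%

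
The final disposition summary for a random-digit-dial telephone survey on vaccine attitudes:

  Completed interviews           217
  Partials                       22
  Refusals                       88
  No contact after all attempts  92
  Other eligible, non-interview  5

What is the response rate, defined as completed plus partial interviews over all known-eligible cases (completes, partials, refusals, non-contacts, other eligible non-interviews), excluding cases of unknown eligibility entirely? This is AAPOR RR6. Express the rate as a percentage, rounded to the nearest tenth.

56.4%

Top: 217 + 22 = 239
Denom: 217 + 22 + 88 + 92 + 5 = 424
RR6 = 239 / 424 = 0.5637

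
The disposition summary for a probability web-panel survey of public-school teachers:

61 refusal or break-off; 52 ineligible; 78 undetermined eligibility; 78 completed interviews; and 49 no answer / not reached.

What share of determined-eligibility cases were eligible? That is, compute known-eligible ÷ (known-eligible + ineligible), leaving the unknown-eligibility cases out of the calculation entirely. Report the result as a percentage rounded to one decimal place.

78.3%

Known eligible = 78 + 61 + 49 = 188
e = 188 / (188 + 52) = 188 / 240 = 0.7833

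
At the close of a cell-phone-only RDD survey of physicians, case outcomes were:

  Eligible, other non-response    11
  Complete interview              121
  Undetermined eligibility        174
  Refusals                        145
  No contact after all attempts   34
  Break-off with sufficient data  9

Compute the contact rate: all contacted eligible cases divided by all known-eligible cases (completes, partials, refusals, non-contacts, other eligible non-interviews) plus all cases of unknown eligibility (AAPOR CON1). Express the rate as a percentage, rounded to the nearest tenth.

57.9%

Num → 121 + 9 + 145 + 11 = 286
Denominator → 121 + 9 + 145 + 34 + 11 + 174 = 494
CON1 = 286 / 494 = 0.5789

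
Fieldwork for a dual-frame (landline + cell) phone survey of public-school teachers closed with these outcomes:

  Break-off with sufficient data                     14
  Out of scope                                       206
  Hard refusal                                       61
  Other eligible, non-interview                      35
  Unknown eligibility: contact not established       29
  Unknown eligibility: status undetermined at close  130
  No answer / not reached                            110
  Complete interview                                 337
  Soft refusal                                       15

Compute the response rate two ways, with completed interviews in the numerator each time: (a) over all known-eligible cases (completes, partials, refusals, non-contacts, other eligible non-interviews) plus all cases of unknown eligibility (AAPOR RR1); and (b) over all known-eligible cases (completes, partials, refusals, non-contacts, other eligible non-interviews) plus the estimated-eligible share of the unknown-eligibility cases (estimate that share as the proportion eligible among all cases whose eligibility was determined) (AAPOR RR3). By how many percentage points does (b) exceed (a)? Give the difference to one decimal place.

2.8

Refused = 61 + 15 = 76
Unknown eligibility = 29 + 130 = 159
Numerator: 337
Denom: 337 + 14 + 76 + 110 + 35 + 159 = 731
RR1 = 337 / 731 = 0.4610
Eligible (known): 337 + 14 + 76 + 110 + 35 = 572
e = 572 / (572 + 206) = 572 / 778 = 0.7352
e × U: 0.7352 × 159 = 116.90
Denom: 572 + 116.90 = 688.90
RR3 = 337 / 688.90 = 0.4892
Difference = 48.92 − 46.10 = 2.82 percentage points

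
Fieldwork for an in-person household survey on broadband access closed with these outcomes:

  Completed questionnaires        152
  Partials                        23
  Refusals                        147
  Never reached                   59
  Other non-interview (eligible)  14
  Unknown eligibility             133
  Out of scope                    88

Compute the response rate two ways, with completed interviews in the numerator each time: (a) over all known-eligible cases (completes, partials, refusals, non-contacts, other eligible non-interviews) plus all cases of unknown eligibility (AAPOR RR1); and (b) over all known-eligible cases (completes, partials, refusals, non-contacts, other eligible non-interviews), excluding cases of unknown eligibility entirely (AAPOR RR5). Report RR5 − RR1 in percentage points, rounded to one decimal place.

9.7

Numerator = 152
Denominator = 152 + 23 + 147 + 59 + 14 + 133 = 528
RR1 = 152 / 528 = 0.2879
Denominator = 152 + 23 + 147 + 59 + 14 = 395
RR5 = 152 / 395 = 0.3848
Difference = 38.48 − 28.79 = 9.69 percentage points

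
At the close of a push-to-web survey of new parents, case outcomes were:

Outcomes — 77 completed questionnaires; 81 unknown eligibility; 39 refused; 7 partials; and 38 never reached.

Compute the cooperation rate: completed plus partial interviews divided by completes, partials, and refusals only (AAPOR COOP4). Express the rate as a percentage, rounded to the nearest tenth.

Num: 77 + 7 = 84
Denom: 77 + 7 + 39 = 123
COOP4 = 84 / 123 = 0.6829

68.3%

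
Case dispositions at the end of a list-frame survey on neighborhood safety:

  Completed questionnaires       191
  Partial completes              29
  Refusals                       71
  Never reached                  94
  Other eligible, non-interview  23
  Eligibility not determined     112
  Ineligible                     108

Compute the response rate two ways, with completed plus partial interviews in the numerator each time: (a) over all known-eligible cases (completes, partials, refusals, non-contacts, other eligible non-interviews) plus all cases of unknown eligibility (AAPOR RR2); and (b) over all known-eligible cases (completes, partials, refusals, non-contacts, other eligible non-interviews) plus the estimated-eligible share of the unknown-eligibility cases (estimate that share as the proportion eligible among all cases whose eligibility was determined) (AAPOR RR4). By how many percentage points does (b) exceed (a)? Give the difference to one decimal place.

Numerator: 191 + 29 = 220
Base: 191 + 29 + 71 + 94 + 23 + 112 = 520
RR2 = 220 / 520 = 0.4231
Eligible (known): 191 + 29 + 71 + 94 + 23 = 408
e = 408 / (408 + 108) = 408 / 516 = 0.7907
Eligible share of unknowns: 0.7907 × 112 = 88.56
Base: 408 + 88.56 = 496.56
RR4 = 220 / 496.56 = 0.4430
Difference = 44.30 − 42.31 = 1.99 percentage points

2.0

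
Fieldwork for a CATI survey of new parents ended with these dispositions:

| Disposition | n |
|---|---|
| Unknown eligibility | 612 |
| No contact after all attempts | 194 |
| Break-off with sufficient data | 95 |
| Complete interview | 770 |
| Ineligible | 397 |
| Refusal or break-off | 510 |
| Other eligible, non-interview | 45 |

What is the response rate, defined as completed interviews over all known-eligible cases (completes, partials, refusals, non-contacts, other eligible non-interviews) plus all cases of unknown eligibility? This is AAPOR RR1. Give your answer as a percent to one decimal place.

Top → 770
Base → 770 + 95 + 510 + 194 + 45 + 612 = 2226
RR1 = 770 / 2226 = 0.3459

34.6%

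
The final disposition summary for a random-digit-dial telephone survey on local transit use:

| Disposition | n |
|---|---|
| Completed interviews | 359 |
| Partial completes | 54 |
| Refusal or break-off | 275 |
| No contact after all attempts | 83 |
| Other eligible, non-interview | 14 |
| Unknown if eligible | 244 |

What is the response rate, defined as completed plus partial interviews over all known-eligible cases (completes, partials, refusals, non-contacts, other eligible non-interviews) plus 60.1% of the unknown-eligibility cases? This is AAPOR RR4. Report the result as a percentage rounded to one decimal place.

44.3%

Top → 359 + 54 = 413
Determined eligible → 359 + 54 + 275 + 83 + 14 = 785
e × U → 0.6010 × 244 = 146.64
Denom → 785 + 146.64 = 931.64
RR4 = 413 / 931.64 = 0.4433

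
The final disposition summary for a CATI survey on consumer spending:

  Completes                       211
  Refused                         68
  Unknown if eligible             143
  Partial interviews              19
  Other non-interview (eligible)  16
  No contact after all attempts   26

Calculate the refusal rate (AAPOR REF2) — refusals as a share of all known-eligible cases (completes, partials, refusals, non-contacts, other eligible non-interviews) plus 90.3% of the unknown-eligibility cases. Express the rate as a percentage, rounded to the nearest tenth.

Top: 68
Known eligible: 211 + 19 + 68 + 26 + 16 = 340
e × U: 0.9030 × 143 = 129.13
Base: 340 + 129.13 = 469.13
REF2 = 68 / 469.13 = 0.1449

14.5%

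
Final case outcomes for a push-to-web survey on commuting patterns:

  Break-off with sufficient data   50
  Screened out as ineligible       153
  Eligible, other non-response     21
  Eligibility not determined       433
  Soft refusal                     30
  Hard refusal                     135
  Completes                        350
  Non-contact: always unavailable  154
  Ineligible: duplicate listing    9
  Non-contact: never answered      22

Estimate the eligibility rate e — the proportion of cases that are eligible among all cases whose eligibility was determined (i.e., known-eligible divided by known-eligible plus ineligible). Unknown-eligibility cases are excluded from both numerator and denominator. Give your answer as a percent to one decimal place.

Refused = 135 + 30 = 165
No answer / not reached = 22 + 154 = 176
Not eligible = 153 + 9 = 162
Eligible (known) = 350 + 50 + 165 + 176 + 21 = 762
e = 762 / (762 + 162) = 762 / 924 = 0.8247

82.5%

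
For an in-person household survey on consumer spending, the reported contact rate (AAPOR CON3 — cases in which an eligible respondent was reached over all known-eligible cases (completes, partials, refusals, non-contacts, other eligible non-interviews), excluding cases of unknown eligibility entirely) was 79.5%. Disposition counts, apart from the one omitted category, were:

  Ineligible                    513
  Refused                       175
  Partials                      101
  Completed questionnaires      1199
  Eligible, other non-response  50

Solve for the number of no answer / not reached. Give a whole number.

Num = 1199 + 101 + 175 + 50 = 1525
CON3 = 1525 / D = 0.795
D = 1525 / 0.795 = 1918.2
Other denominator terms total 1525
no answer / not reached = 1918.2 − 1525 ≈ 393

393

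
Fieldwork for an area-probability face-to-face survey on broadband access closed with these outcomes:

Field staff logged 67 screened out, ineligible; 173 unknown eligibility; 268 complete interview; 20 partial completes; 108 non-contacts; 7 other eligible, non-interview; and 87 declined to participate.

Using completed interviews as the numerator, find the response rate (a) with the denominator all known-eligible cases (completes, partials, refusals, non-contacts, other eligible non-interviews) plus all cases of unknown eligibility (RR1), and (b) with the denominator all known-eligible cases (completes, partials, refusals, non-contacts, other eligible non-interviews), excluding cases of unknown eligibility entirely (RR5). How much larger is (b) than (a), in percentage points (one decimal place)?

Num: 268
Denom: 268 + 20 + 87 + 108 + 7 + 173 = 663
RR1 = 268 / 663 = 0.4042
Denom: 268 + 20 + 87 + 108 + 7 = 490
RR5 = 268 / 490 = 0.5469
Difference = 54.69 − 40.42 = 14.27 percentage points

14.3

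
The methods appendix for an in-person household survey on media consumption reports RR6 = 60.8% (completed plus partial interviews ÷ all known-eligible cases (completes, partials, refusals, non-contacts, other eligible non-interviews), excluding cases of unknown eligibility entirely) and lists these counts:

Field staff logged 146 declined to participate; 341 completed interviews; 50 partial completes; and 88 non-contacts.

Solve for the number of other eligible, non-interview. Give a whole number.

18

Top = 341 + 50 = 391
RR6 = 391 / D = 0.608
D = 391 / 0.608 = 643.1
Remaining denominator categories sum to 625
other eligible, non-interview = 643.1 − 625 ≈ 18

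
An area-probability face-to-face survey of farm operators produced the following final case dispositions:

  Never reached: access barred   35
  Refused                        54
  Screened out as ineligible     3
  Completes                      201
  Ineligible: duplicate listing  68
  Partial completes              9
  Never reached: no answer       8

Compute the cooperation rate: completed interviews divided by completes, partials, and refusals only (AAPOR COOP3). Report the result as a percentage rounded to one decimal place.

Non-contacts = 8 + 35 = 43
Ineligible = 3 + 68 = 71
Top: 201
Denominator: 201 + 9 + 54 = 264
COOP3 = 201 / 264 = 0.7614

76.1%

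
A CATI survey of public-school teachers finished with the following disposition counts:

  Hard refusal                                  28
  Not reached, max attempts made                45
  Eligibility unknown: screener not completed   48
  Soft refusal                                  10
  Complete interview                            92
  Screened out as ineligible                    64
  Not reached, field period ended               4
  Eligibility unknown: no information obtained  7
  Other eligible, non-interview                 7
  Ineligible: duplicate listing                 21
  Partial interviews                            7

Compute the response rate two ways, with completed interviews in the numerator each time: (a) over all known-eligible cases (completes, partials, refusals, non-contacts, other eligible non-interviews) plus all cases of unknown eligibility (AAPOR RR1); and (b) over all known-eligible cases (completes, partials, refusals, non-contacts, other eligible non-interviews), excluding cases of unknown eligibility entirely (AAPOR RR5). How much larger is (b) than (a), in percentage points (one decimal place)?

10.6

Refusal or break-off = 28 + 10 = 38
No contact after all attempts = 4 + 45 = 49
Eligibility not determined = 48 + 7 = 55
Not eligible = 64 + 21 = 85
Numerator → 92
Denominator → 92 + 7 + 38 + 49 + 7 + 55 = 248
RR1 = 92 / 248 = 0.3710
Denominator → 92 + 7 + 38 + 49 + 7 = 193
RR5 = 92 / 193 = 0.4767
Difference = 47.67 − 37.10 = 10.57 percentage points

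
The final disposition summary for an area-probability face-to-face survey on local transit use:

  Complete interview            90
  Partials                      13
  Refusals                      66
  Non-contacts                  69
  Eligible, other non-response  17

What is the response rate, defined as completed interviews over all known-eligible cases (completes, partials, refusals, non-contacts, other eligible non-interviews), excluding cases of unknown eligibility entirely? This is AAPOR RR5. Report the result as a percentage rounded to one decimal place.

35.3%

Numerator: 90
Base: 90 + 13 + 66 + 69 + 17 = 255
RR5 = 90 / 255 = 0.3529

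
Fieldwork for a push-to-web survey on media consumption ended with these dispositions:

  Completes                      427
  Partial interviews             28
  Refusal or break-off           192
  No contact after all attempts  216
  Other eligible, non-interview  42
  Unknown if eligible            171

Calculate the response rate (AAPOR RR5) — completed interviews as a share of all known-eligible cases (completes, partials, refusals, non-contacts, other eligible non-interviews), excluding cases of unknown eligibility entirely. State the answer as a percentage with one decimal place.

47.2%

Top → 427
Base → 427 + 28 + 192 + 216 + 42 = 905
RR5 = 427 / 905 = 0.4718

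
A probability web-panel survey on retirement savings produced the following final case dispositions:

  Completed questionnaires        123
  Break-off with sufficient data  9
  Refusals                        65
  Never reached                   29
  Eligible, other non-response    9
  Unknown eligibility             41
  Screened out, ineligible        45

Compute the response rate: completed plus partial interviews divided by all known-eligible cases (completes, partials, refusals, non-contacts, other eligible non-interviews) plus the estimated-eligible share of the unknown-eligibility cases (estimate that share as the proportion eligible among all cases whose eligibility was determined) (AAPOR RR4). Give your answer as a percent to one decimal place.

Numerator → 123 + 9 = 132
Determined eligible → 123 + 9 + 65 + 29 + 9 = 235
e = 235 / (235 + 45) = 235 / 280 = 0.8393
Estimated eligible among unknowns → 0.8393 × 41 = 34.41
Base → 235 + 34.41 = 269.41
RR4 = 132 / 269.41 = 0.4900

49.0%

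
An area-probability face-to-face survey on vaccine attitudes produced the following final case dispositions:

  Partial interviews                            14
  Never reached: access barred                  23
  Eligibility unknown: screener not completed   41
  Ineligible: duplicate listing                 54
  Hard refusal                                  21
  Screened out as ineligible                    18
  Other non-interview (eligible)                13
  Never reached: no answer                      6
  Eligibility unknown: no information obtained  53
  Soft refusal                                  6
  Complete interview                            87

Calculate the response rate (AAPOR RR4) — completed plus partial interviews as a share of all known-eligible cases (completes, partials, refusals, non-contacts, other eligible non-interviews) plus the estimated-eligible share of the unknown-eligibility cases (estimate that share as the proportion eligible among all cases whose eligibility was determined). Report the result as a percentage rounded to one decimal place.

42.8%

Refusal or break-off = 21 + 6 = 27
Non-contacts = 6 + 23 = 29
Undetermined eligibility = 41 + 53 = 94
Out of scope = 18 + 54 = 72
Top → 87 + 14 = 101
Eligible (known) → 87 + 14 + 27 + 29 + 13 = 170
e = 170 / (170 + 72) = 170 / 242 = 0.7025
e × U → 0.7025 × 94 = 66.03
Denominator → 170 + 66.03 = 236.03
RR4 = 101 / 236.03 = 0.4279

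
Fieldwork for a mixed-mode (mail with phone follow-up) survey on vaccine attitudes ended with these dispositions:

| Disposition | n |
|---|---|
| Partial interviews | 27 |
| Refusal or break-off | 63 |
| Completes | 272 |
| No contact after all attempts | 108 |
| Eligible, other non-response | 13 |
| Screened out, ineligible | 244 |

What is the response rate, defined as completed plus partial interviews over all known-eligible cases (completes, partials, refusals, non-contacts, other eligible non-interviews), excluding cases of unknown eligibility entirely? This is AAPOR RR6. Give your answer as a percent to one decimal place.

61.9%

Numerator → 272 + 27 = 299
Denominator → 272 + 27 + 63 + 108 + 13 = 483
RR6 = 299 / 483 = 0.6190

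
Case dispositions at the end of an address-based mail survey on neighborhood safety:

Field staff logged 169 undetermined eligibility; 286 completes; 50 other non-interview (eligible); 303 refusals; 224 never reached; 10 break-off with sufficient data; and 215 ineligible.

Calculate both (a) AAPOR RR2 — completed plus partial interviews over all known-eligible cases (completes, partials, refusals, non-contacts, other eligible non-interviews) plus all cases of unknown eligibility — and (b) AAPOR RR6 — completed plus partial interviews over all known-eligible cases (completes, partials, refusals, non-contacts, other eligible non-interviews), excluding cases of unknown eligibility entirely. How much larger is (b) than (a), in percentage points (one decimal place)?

Top: 286 + 10 = 296
Base: 286 + 10 + 303 + 224 + 50 + 169 = 1042
RR2 = 296 / 1042 = 0.2841
Base: 286 + 10 + 303 + 224 + 50 = 873
RR6 = 296 / 873 = 0.3391
Difference = 33.91 − 28.41 = 5.50 percentage points

5.5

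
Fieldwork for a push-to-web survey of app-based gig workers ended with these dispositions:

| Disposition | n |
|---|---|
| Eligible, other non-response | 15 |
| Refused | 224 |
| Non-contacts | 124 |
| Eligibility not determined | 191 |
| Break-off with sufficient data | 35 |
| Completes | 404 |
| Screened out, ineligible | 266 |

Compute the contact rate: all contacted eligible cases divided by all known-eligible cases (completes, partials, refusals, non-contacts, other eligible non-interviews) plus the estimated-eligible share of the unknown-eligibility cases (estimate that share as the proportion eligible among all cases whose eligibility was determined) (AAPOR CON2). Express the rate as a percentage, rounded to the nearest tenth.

71.7%

Numerator = 404 + 35 + 224 + 15 = 678
Known eligible = 404 + 35 + 224 + 124 + 15 = 802
e = 802 / (802 + 266) = 802 / 1068 = 0.7509
Estimated eligible among unknowns = 0.7509 × 191 = 143.42
Base = 802 + 143.42 = 945.42
CON2 = 678 / 945.42 = 0.7171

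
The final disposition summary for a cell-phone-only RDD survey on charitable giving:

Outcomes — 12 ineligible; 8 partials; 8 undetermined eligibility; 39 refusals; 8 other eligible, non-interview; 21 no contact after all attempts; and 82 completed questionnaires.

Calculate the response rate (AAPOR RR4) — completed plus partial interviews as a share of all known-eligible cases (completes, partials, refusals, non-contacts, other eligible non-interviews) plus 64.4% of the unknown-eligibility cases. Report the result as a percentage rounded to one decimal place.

55.2%

Num: 82 + 8 = 90
Eligible (known): 82 + 8 + 39 + 21 + 8 = 158
Estimated eligible among unknowns: 0.6440 × 8 = 5.15
Denominator: 158 + 5.15 = 163.15
RR4 = 90 / 163.15 = 0.5516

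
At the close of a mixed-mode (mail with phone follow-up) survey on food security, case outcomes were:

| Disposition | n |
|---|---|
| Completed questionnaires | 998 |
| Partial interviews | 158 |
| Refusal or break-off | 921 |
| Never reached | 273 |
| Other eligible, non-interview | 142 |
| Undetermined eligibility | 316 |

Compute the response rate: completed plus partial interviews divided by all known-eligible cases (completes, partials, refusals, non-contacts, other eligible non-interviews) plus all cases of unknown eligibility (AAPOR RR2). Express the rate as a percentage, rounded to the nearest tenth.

41.2%

Numerator: 998 + 158 = 1156
Denom: 998 + 158 + 921 + 273 + 142 + 316 = 2808
RR2 = 1156 / 2808 = 0.4117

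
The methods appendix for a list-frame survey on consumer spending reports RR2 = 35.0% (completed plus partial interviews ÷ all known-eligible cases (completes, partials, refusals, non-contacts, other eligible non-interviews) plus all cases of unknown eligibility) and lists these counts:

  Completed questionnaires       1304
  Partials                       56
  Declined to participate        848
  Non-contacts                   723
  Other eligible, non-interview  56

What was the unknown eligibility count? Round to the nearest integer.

899

Numerator: 1304 + 56 = 1360
RR2 = 1360 / D = 0.350
D = 1360 / 0.350 = 3885.7
Rest of base = 2987
unknown eligibility = 3885.7 − 2987 ≈ 899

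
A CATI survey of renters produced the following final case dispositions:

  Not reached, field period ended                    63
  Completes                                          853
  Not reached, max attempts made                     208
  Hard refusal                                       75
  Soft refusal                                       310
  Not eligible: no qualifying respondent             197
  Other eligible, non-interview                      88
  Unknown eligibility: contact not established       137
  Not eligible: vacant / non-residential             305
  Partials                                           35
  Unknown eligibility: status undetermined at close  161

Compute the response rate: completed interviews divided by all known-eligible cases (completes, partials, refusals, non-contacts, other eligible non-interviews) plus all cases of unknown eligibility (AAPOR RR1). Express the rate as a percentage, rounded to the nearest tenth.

44.2%

Refusal or break-off = 75 + 310 = 385
No contact after all attempts = 63 + 208 = 271
Eligibility not determined = 137 + 161 = 298
Screened out, ineligible = 197 + 305 = 502
Top = 853
Base = 853 + 35 + 385 + 271 + 88 + 298 = 1930
RR1 = 853 / 1930 = 0.4420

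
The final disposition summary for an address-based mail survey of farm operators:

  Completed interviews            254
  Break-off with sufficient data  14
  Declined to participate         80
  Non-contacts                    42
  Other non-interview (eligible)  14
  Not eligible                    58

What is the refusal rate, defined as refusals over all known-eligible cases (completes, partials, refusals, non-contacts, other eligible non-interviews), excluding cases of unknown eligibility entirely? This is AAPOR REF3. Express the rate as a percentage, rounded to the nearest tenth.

19.8%

Numerator = 80
Denominator = 254 + 14 + 80 + 42 + 14 = 404
REF3 = 80 / 404 = 0.1980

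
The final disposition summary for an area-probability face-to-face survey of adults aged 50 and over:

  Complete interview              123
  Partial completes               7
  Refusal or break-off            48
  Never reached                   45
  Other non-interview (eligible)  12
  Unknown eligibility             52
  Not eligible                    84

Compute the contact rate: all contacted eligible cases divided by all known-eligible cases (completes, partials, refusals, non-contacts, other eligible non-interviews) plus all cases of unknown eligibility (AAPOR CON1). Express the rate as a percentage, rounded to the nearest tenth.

Top: 123 + 7 + 48 + 12 = 190
Denominator: 123 + 7 + 48 + 45 + 12 + 52 = 287
CON1 = 190 / 287 = 0.6620

66.2%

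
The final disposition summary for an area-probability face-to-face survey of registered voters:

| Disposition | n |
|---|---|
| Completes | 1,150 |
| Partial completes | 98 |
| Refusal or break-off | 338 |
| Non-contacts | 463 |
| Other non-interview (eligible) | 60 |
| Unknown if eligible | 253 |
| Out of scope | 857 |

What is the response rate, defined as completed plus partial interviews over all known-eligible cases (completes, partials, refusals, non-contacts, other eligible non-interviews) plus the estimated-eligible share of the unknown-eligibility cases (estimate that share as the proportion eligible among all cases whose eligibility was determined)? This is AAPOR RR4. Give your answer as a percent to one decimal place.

54.5%

Num: 1150 + 98 = 1248
Known eligible: 1150 + 98 + 338 + 463 + 60 = 2109
e = 2109 / (2109 + 857) = 2109 / 2966 = 0.7111
e × U: 0.7111 × 253 = 179.91
Base: 2109 + 179.91 = 2288.91
RR4 = 1248 / 2288.91 = 0.5452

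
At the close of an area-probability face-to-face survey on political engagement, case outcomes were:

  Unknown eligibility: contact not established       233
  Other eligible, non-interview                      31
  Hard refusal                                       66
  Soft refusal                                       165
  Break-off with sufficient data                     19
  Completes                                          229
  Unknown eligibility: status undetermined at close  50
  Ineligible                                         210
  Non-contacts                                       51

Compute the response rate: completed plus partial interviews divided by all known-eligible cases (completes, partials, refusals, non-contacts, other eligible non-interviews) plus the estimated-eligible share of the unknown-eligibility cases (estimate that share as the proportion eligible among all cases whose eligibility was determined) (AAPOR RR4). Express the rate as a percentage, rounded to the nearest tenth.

32.3%

Declined to participate = 66 + 165 = 231
Unknown if eligible = 233 + 50 = 283
Top → 229 + 19 = 248
Known eligible → 229 + 19 + 231 + 51 + 31 = 561
e = 561 / (561 + 210) = 561 / 771 = 0.7276
Estimated eligible among unknowns → 0.7276 × 283 = 205.91
Base → 561 + 205.91 = 766.91
RR4 = 248 / 766.91 = 0.3234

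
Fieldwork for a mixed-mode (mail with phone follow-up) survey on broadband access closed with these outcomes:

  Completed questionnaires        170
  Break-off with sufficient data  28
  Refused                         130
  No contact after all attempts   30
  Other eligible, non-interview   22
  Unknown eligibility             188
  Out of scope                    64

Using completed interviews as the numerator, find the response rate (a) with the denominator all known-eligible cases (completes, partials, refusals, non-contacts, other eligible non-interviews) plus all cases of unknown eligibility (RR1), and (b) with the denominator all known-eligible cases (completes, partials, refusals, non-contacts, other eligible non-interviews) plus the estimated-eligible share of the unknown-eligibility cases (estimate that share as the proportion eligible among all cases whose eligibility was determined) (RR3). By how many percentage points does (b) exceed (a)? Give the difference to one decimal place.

1.5

Top: 170
Denominator: 170 + 28 + 130 + 30 + 22 + 188 = 568
RR1 = 170 / 568 = 0.2993
Determined eligible: 170 + 28 + 130 + 30 + 22 = 380
e = 380 / (380 + 64) = 380 / 444 = 0.8559
e × U: 0.8559 × 188 = 160.91
Denominator: 380 + 160.91 = 540.91
RR3 = 170 / 540.91 = 0.3143
Difference = 31.43 − 29.93 = 1.50 percentage points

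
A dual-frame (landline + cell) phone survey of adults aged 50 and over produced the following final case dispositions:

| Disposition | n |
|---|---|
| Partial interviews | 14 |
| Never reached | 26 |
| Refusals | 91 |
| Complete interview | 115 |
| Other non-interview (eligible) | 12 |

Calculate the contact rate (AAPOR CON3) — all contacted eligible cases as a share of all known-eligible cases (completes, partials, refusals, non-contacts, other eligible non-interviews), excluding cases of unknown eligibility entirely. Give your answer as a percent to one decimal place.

89.9%

Top → 115 + 14 + 91 + 12 = 232
Denom → 115 + 14 + 91 + 26 + 12 = 258
CON3 = 232 / 258 = 0.8992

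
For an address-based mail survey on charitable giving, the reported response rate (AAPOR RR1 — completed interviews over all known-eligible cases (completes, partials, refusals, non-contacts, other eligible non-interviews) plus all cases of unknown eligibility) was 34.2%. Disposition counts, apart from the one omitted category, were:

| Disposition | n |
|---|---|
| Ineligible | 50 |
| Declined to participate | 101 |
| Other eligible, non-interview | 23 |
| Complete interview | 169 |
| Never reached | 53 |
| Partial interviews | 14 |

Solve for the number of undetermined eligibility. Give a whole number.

RR1 = 169 / D = 0.342
D = 169 / 0.342 = 494.2
Remaining denominator categories sum to 360
undetermined eligibility = 494.2 − 360 ≈ 134

134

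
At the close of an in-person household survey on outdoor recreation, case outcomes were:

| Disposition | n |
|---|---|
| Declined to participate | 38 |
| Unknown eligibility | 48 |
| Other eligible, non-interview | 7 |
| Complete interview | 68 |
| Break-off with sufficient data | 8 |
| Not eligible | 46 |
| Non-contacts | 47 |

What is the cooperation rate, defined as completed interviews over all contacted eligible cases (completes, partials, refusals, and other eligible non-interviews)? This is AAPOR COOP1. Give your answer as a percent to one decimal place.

Top = 68
Denominator = 68 + 8 + 38 + 7 = 121
COOP1 = 68 / 121 = 0.5620

56.2%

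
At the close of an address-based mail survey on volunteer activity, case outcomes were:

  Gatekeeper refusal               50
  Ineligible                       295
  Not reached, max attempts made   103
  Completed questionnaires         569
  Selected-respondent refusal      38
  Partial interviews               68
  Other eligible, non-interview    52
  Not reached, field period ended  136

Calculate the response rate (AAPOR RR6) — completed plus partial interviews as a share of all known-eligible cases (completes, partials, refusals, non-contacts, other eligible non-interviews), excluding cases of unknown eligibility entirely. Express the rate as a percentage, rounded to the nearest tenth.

62.7%

Refusals = 50 + 38 = 88
Never reached = 136 + 103 = 239
Top = 569 + 68 = 637
Denominator = 569 + 68 + 88 + 239 + 52 = 1016
RR6 = 637 / 1016 = 0.6270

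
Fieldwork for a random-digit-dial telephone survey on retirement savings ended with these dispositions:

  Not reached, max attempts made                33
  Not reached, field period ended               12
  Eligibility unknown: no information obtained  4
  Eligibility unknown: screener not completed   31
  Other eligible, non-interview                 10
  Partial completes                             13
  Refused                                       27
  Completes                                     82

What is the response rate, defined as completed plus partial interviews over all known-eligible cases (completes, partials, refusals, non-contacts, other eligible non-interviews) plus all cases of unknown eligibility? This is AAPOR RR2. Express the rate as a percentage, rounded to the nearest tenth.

44.8%

No answer / not reached = 12 + 33 = 45
Unknown eligibility = 31 + 4 = 35
Num = 82 + 13 = 95
Base = 82 + 13 + 27 + 45 + 10 + 35 = 212
RR2 = 95 / 212 = 0.4481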